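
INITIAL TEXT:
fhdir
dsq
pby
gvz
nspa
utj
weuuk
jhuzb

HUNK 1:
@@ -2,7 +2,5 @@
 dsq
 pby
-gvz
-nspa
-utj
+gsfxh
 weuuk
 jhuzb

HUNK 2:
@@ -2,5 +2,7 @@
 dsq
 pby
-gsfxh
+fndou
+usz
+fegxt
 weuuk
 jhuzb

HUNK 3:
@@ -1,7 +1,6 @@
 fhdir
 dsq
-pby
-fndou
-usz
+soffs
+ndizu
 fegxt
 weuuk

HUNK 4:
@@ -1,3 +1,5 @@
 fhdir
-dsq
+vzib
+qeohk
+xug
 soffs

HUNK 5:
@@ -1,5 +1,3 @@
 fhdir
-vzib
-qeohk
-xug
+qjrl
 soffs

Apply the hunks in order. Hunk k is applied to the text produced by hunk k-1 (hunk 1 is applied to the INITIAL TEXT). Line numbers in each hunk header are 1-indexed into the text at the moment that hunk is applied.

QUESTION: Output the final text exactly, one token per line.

Hunk 1: at line 2 remove [gvz,nspa,utj] add [gsfxh] -> 6 lines: fhdir dsq pby gsfxh weuuk jhuzb
Hunk 2: at line 2 remove [gsfxh] add [fndou,usz,fegxt] -> 8 lines: fhdir dsq pby fndou usz fegxt weuuk jhuzb
Hunk 3: at line 1 remove [pby,fndou,usz] add [soffs,ndizu] -> 7 lines: fhdir dsq soffs ndizu fegxt weuuk jhuzb
Hunk 4: at line 1 remove [dsq] add [vzib,qeohk,xug] -> 9 lines: fhdir vzib qeohk xug soffs ndizu fegxt weuuk jhuzb
Hunk 5: at line 1 remove [vzib,qeohk,xug] add [qjrl] -> 7 lines: fhdir qjrl soffs ndizu fegxt weuuk jhuzb

Answer: fhdir
qjrl
soffs
ndizu
fegxt
weuuk
jhuzb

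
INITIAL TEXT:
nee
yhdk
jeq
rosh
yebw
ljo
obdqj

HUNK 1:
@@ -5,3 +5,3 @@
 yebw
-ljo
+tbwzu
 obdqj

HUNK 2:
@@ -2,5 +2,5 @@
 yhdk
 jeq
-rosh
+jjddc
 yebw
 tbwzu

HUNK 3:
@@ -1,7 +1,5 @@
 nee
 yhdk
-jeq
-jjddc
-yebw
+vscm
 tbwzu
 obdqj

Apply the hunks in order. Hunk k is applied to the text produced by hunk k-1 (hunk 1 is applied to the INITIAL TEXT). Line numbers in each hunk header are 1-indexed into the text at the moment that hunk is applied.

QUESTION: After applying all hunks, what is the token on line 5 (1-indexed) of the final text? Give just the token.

Hunk 1: at line 5 remove [ljo] add [tbwzu] -> 7 lines: nee yhdk jeq rosh yebw tbwzu obdqj
Hunk 2: at line 2 remove [rosh] add [jjddc] -> 7 lines: nee yhdk jeq jjddc yebw tbwzu obdqj
Hunk 3: at line 1 remove [jeq,jjddc,yebw] add [vscm] -> 5 lines: nee yhdk vscm tbwzu obdqj
Final line 5: obdqj

Answer: obdqj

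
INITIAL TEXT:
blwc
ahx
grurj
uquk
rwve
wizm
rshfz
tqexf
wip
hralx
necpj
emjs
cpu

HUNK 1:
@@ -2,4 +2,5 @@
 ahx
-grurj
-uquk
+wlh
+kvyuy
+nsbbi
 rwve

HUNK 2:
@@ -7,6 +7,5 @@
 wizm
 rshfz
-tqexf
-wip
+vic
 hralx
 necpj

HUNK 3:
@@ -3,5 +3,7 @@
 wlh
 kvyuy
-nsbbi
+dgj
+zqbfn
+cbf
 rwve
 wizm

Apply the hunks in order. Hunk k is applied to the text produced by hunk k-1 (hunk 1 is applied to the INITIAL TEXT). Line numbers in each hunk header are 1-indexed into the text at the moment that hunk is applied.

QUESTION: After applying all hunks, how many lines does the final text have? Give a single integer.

Answer: 15

Derivation:
Hunk 1: at line 2 remove [grurj,uquk] add [wlh,kvyuy,nsbbi] -> 14 lines: blwc ahx wlh kvyuy nsbbi rwve wizm rshfz tqexf wip hralx necpj emjs cpu
Hunk 2: at line 7 remove [tqexf,wip] add [vic] -> 13 lines: blwc ahx wlh kvyuy nsbbi rwve wizm rshfz vic hralx necpj emjs cpu
Hunk 3: at line 3 remove [nsbbi] add [dgj,zqbfn,cbf] -> 15 lines: blwc ahx wlh kvyuy dgj zqbfn cbf rwve wizm rshfz vic hralx necpj emjs cpu
Final line count: 15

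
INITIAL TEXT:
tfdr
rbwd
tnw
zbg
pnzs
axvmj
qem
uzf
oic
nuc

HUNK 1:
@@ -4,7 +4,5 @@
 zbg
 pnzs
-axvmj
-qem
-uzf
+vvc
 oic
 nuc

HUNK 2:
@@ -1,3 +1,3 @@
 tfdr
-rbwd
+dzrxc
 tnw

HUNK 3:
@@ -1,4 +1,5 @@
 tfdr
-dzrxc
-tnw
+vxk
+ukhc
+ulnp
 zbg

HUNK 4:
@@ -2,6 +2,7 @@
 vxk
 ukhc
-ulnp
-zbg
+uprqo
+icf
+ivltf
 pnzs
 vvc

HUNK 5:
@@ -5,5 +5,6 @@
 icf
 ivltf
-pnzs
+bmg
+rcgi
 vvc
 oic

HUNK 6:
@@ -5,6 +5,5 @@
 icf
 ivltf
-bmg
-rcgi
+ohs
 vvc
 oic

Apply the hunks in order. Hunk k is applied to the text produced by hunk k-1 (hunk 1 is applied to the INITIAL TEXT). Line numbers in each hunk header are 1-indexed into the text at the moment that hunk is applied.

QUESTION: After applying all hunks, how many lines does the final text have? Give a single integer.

Hunk 1: at line 4 remove [axvmj,qem,uzf] add [vvc] -> 8 lines: tfdr rbwd tnw zbg pnzs vvc oic nuc
Hunk 2: at line 1 remove [rbwd] add [dzrxc] -> 8 lines: tfdr dzrxc tnw zbg pnzs vvc oic nuc
Hunk 3: at line 1 remove [dzrxc,tnw] add [vxk,ukhc,ulnp] -> 9 lines: tfdr vxk ukhc ulnp zbg pnzs vvc oic nuc
Hunk 4: at line 2 remove [ulnp,zbg] add [uprqo,icf,ivltf] -> 10 lines: tfdr vxk ukhc uprqo icf ivltf pnzs vvc oic nuc
Hunk 5: at line 5 remove [pnzs] add [bmg,rcgi] -> 11 lines: tfdr vxk ukhc uprqo icf ivltf bmg rcgi vvc oic nuc
Hunk 6: at line 5 remove [bmg,rcgi] add [ohs] -> 10 lines: tfdr vxk ukhc uprqo icf ivltf ohs vvc oic nuc
Final line count: 10

Answer: 10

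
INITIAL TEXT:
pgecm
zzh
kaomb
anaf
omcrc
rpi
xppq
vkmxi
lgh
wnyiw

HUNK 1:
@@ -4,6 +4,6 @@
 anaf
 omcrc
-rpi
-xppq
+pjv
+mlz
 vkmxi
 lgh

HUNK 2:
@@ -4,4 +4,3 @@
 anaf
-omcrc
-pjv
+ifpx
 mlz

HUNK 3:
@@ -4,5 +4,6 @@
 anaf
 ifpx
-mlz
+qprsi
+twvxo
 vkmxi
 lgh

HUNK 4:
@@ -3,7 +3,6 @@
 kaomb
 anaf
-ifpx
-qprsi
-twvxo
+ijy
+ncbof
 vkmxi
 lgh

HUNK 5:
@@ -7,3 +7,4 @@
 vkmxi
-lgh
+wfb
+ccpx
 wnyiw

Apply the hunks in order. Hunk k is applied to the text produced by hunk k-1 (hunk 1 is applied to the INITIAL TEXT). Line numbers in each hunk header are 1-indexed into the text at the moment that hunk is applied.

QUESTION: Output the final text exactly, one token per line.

Hunk 1: at line 4 remove [rpi,xppq] add [pjv,mlz] -> 10 lines: pgecm zzh kaomb anaf omcrc pjv mlz vkmxi lgh wnyiw
Hunk 2: at line 4 remove [omcrc,pjv] add [ifpx] -> 9 lines: pgecm zzh kaomb anaf ifpx mlz vkmxi lgh wnyiw
Hunk 3: at line 4 remove [mlz] add [qprsi,twvxo] -> 10 lines: pgecm zzh kaomb anaf ifpx qprsi twvxo vkmxi lgh wnyiw
Hunk 4: at line 3 remove [ifpx,qprsi,twvxo] add [ijy,ncbof] -> 9 lines: pgecm zzh kaomb anaf ijy ncbof vkmxi lgh wnyiw
Hunk 5: at line 7 remove [lgh] add [wfb,ccpx] -> 10 lines: pgecm zzh kaomb anaf ijy ncbof vkmxi wfb ccpx wnyiw

Answer: pgecm
zzh
kaomb
anaf
ijy
ncbof
vkmxi
wfb
ccpx
wnyiw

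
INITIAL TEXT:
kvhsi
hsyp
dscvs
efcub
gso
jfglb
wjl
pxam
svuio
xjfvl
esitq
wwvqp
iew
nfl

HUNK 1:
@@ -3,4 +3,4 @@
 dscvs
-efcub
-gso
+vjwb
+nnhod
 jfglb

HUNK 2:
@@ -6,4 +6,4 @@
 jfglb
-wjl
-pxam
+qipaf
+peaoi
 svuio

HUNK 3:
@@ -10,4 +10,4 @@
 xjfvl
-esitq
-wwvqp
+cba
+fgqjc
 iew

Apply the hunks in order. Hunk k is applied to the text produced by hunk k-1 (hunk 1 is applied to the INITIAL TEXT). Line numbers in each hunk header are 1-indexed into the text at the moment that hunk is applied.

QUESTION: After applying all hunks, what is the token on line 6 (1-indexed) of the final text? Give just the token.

Hunk 1: at line 3 remove [efcub,gso] add [vjwb,nnhod] -> 14 lines: kvhsi hsyp dscvs vjwb nnhod jfglb wjl pxam svuio xjfvl esitq wwvqp iew nfl
Hunk 2: at line 6 remove [wjl,pxam] add [qipaf,peaoi] -> 14 lines: kvhsi hsyp dscvs vjwb nnhod jfglb qipaf peaoi svuio xjfvl esitq wwvqp iew nfl
Hunk 3: at line 10 remove [esitq,wwvqp] add [cba,fgqjc] -> 14 lines: kvhsi hsyp dscvs vjwb nnhod jfglb qipaf peaoi svuio xjfvl cba fgqjc iew nfl
Final line 6: jfglb

Answer: jfglb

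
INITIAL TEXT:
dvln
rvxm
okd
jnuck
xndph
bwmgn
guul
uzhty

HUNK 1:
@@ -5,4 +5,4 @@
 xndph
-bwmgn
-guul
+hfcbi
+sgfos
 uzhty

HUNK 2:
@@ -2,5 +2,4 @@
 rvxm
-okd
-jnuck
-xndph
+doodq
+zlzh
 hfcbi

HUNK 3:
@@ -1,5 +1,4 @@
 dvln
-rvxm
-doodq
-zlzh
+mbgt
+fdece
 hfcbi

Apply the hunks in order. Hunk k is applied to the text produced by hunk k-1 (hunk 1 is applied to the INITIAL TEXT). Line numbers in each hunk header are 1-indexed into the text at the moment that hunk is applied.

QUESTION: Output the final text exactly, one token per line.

Answer: dvln
mbgt
fdece
hfcbi
sgfos
uzhty

Derivation:
Hunk 1: at line 5 remove [bwmgn,guul] add [hfcbi,sgfos] -> 8 lines: dvln rvxm okd jnuck xndph hfcbi sgfos uzhty
Hunk 2: at line 2 remove [okd,jnuck,xndph] add [doodq,zlzh] -> 7 lines: dvln rvxm doodq zlzh hfcbi sgfos uzhty
Hunk 3: at line 1 remove [rvxm,doodq,zlzh] add [mbgt,fdece] -> 6 lines: dvln mbgt fdece hfcbi sgfos uzhty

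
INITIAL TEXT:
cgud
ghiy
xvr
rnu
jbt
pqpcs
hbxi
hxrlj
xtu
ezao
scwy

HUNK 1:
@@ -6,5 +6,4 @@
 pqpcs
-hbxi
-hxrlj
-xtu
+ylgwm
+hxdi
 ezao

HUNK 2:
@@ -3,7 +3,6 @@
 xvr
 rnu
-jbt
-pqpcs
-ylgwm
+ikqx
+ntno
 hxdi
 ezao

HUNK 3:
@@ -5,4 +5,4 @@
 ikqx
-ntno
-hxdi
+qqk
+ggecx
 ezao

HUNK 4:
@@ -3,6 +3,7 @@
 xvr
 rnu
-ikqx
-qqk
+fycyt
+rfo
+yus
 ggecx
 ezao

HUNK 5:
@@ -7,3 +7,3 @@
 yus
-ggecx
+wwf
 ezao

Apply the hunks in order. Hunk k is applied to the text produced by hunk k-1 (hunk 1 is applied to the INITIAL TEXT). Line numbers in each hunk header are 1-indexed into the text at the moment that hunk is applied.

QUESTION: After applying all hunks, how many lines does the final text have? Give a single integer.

Hunk 1: at line 6 remove [hbxi,hxrlj,xtu] add [ylgwm,hxdi] -> 10 lines: cgud ghiy xvr rnu jbt pqpcs ylgwm hxdi ezao scwy
Hunk 2: at line 3 remove [jbt,pqpcs,ylgwm] add [ikqx,ntno] -> 9 lines: cgud ghiy xvr rnu ikqx ntno hxdi ezao scwy
Hunk 3: at line 5 remove [ntno,hxdi] add [qqk,ggecx] -> 9 lines: cgud ghiy xvr rnu ikqx qqk ggecx ezao scwy
Hunk 4: at line 3 remove [ikqx,qqk] add [fycyt,rfo,yus] -> 10 lines: cgud ghiy xvr rnu fycyt rfo yus ggecx ezao scwy
Hunk 5: at line 7 remove [ggecx] add [wwf] -> 10 lines: cgud ghiy xvr rnu fycyt rfo yus wwf ezao scwy
Final line count: 10

Answer: 10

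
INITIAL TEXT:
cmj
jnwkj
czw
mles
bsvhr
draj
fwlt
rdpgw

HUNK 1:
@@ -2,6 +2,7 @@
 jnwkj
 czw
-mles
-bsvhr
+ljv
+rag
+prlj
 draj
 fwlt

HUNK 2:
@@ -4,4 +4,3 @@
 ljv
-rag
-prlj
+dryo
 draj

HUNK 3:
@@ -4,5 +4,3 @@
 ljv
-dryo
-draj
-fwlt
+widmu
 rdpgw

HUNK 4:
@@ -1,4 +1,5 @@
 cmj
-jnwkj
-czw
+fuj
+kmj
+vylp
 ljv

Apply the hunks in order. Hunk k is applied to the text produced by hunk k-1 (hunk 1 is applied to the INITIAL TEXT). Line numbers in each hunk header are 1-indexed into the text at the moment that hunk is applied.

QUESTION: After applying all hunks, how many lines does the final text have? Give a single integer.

Hunk 1: at line 2 remove [mles,bsvhr] add [ljv,rag,prlj] -> 9 lines: cmj jnwkj czw ljv rag prlj draj fwlt rdpgw
Hunk 2: at line 4 remove [rag,prlj] add [dryo] -> 8 lines: cmj jnwkj czw ljv dryo draj fwlt rdpgw
Hunk 3: at line 4 remove [dryo,draj,fwlt] add [widmu] -> 6 lines: cmj jnwkj czw ljv widmu rdpgw
Hunk 4: at line 1 remove [jnwkj,czw] add [fuj,kmj,vylp] -> 7 lines: cmj fuj kmj vylp ljv widmu rdpgw
Final line count: 7

Answer: 7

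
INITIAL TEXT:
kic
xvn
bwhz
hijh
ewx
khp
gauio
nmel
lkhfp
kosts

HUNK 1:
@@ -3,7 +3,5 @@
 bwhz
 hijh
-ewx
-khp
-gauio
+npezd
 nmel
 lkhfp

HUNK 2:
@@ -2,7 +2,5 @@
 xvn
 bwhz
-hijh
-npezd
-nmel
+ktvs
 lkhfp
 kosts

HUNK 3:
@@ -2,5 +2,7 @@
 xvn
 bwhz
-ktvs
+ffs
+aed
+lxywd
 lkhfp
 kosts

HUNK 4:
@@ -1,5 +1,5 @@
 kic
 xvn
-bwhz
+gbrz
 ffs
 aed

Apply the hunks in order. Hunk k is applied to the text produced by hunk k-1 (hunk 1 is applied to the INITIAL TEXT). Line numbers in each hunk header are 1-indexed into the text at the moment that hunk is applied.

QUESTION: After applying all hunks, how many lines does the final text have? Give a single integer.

Answer: 8

Derivation:
Hunk 1: at line 3 remove [ewx,khp,gauio] add [npezd] -> 8 lines: kic xvn bwhz hijh npezd nmel lkhfp kosts
Hunk 2: at line 2 remove [hijh,npezd,nmel] add [ktvs] -> 6 lines: kic xvn bwhz ktvs lkhfp kosts
Hunk 3: at line 2 remove [ktvs] add [ffs,aed,lxywd] -> 8 lines: kic xvn bwhz ffs aed lxywd lkhfp kosts
Hunk 4: at line 1 remove [bwhz] add [gbrz] -> 8 lines: kic xvn gbrz ffs aed lxywd lkhfp kosts
Final line count: 8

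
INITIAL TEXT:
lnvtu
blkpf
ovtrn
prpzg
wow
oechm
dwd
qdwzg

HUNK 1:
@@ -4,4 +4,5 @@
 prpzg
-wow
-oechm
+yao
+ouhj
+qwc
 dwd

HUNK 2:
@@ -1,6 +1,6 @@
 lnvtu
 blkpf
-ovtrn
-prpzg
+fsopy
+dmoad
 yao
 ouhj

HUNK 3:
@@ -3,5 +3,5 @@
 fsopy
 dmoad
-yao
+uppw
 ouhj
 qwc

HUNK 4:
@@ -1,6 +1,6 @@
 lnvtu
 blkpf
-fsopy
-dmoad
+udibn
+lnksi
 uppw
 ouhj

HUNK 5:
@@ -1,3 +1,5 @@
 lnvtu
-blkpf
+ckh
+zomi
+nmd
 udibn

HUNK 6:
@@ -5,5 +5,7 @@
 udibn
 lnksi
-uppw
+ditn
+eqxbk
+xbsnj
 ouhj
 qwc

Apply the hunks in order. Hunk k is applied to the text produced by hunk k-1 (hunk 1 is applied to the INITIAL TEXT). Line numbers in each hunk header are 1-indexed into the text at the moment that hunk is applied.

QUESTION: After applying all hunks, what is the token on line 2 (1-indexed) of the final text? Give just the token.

Answer: ckh

Derivation:
Hunk 1: at line 4 remove [wow,oechm] add [yao,ouhj,qwc] -> 9 lines: lnvtu blkpf ovtrn prpzg yao ouhj qwc dwd qdwzg
Hunk 2: at line 1 remove [ovtrn,prpzg] add [fsopy,dmoad] -> 9 lines: lnvtu blkpf fsopy dmoad yao ouhj qwc dwd qdwzg
Hunk 3: at line 3 remove [yao] add [uppw] -> 9 lines: lnvtu blkpf fsopy dmoad uppw ouhj qwc dwd qdwzg
Hunk 4: at line 1 remove [fsopy,dmoad] add [udibn,lnksi] -> 9 lines: lnvtu blkpf udibn lnksi uppw ouhj qwc dwd qdwzg
Hunk 5: at line 1 remove [blkpf] add [ckh,zomi,nmd] -> 11 lines: lnvtu ckh zomi nmd udibn lnksi uppw ouhj qwc dwd qdwzg
Hunk 6: at line 5 remove [uppw] add [ditn,eqxbk,xbsnj] -> 13 lines: lnvtu ckh zomi nmd udibn lnksi ditn eqxbk xbsnj ouhj qwc dwd qdwzg
Final line 2: ckh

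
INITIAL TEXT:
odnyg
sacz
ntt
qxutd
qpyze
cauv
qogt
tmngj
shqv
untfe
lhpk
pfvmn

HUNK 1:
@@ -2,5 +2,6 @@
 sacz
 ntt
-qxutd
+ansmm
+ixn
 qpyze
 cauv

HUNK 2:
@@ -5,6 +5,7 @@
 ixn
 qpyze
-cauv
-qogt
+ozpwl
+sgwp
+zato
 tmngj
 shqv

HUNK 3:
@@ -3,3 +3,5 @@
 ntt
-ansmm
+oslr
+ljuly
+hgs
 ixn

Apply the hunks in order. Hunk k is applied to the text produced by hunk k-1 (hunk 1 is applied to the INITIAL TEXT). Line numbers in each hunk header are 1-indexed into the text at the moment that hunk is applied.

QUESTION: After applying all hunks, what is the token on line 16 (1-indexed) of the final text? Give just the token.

Hunk 1: at line 2 remove [qxutd] add [ansmm,ixn] -> 13 lines: odnyg sacz ntt ansmm ixn qpyze cauv qogt tmngj shqv untfe lhpk pfvmn
Hunk 2: at line 5 remove [cauv,qogt] add [ozpwl,sgwp,zato] -> 14 lines: odnyg sacz ntt ansmm ixn qpyze ozpwl sgwp zato tmngj shqv untfe lhpk pfvmn
Hunk 3: at line 3 remove [ansmm] add [oslr,ljuly,hgs] -> 16 lines: odnyg sacz ntt oslr ljuly hgs ixn qpyze ozpwl sgwp zato tmngj shqv untfe lhpk pfvmn
Final line 16: pfvmn

Answer: pfvmn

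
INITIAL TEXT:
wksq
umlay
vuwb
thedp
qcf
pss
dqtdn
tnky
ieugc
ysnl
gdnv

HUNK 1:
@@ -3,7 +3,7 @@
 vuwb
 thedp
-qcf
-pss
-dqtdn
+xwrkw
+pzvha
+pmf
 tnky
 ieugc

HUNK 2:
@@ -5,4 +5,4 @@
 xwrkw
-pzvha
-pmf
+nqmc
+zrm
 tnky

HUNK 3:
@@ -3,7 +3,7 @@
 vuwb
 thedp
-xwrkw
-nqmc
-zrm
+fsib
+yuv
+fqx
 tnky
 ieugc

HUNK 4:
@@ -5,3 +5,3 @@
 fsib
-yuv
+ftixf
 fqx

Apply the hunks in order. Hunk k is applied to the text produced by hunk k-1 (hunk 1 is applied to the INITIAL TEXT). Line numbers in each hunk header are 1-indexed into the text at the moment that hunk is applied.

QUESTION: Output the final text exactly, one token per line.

Hunk 1: at line 3 remove [qcf,pss,dqtdn] add [xwrkw,pzvha,pmf] -> 11 lines: wksq umlay vuwb thedp xwrkw pzvha pmf tnky ieugc ysnl gdnv
Hunk 2: at line 5 remove [pzvha,pmf] add [nqmc,zrm] -> 11 lines: wksq umlay vuwb thedp xwrkw nqmc zrm tnky ieugc ysnl gdnv
Hunk 3: at line 3 remove [xwrkw,nqmc,zrm] add [fsib,yuv,fqx] -> 11 lines: wksq umlay vuwb thedp fsib yuv fqx tnky ieugc ysnl gdnv
Hunk 4: at line 5 remove [yuv] add [ftixf] -> 11 lines: wksq umlay vuwb thedp fsib ftixf fqx tnky ieugc ysnl gdnv

Answer: wksq
umlay
vuwb
thedp
fsib
ftixf
fqx
tnky
ieugc
ysnl
gdnv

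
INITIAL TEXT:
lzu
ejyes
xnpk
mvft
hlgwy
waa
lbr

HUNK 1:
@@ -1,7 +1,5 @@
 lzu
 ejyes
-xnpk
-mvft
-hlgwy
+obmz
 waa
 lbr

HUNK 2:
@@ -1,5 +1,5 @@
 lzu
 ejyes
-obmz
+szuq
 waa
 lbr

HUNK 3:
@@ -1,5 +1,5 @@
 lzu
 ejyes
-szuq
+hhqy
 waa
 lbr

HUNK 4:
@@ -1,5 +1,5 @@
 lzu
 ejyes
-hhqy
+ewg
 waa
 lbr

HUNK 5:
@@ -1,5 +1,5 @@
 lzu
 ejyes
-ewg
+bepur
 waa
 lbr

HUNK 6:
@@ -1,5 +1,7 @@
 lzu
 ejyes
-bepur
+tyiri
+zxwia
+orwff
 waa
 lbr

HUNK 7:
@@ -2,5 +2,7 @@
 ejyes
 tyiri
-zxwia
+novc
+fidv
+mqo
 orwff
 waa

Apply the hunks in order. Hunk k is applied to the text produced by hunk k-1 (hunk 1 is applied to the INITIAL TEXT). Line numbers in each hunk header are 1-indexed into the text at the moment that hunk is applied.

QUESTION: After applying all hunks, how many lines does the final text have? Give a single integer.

Hunk 1: at line 1 remove [xnpk,mvft,hlgwy] add [obmz] -> 5 lines: lzu ejyes obmz waa lbr
Hunk 2: at line 1 remove [obmz] add [szuq] -> 5 lines: lzu ejyes szuq waa lbr
Hunk 3: at line 1 remove [szuq] add [hhqy] -> 5 lines: lzu ejyes hhqy waa lbr
Hunk 4: at line 1 remove [hhqy] add [ewg] -> 5 lines: lzu ejyes ewg waa lbr
Hunk 5: at line 1 remove [ewg] add [bepur] -> 5 lines: lzu ejyes bepur waa lbr
Hunk 6: at line 1 remove [bepur] add [tyiri,zxwia,orwff] -> 7 lines: lzu ejyes tyiri zxwia orwff waa lbr
Hunk 7: at line 2 remove [zxwia] add [novc,fidv,mqo] -> 9 lines: lzu ejyes tyiri novc fidv mqo orwff waa lbr
Final line count: 9

Answer: 9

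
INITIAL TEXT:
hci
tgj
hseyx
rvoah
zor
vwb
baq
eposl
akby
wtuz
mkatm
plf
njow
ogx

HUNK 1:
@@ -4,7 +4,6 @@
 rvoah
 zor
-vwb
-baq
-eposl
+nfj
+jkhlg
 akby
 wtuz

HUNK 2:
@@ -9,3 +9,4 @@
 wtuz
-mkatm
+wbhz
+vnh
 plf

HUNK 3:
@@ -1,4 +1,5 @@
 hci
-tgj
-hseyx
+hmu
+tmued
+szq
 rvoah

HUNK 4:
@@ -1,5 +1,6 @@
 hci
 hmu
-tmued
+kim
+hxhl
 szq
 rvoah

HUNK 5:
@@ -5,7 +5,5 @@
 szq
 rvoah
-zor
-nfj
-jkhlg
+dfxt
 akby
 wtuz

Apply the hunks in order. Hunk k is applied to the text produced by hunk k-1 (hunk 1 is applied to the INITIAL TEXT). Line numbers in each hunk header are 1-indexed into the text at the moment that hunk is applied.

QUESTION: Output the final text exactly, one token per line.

Answer: hci
hmu
kim
hxhl
szq
rvoah
dfxt
akby
wtuz
wbhz
vnh
plf
njow
ogx

Derivation:
Hunk 1: at line 4 remove [vwb,baq,eposl] add [nfj,jkhlg] -> 13 lines: hci tgj hseyx rvoah zor nfj jkhlg akby wtuz mkatm plf njow ogx
Hunk 2: at line 9 remove [mkatm] add [wbhz,vnh] -> 14 lines: hci tgj hseyx rvoah zor nfj jkhlg akby wtuz wbhz vnh plf njow ogx
Hunk 3: at line 1 remove [tgj,hseyx] add [hmu,tmued,szq] -> 15 lines: hci hmu tmued szq rvoah zor nfj jkhlg akby wtuz wbhz vnh plf njow ogx
Hunk 4: at line 1 remove [tmued] add [kim,hxhl] -> 16 lines: hci hmu kim hxhl szq rvoah zor nfj jkhlg akby wtuz wbhz vnh plf njow ogx
Hunk 5: at line 5 remove [zor,nfj,jkhlg] add [dfxt] -> 14 lines: hci hmu kim hxhl szq rvoah dfxt akby wtuz wbhz vnh plf njow ogx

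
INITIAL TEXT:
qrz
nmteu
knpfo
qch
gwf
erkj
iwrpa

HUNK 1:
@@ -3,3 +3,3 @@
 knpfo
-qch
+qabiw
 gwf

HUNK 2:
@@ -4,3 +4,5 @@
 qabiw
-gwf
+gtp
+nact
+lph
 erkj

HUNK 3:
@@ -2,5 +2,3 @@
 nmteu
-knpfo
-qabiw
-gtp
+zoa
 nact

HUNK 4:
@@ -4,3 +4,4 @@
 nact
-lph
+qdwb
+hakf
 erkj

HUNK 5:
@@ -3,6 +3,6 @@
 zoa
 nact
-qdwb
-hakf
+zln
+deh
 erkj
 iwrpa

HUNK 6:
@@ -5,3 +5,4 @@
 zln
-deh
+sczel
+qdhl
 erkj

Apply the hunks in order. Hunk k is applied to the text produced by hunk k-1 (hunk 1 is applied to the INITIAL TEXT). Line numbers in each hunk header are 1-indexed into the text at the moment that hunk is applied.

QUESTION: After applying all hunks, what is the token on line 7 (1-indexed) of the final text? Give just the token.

Hunk 1: at line 3 remove [qch] add [qabiw] -> 7 lines: qrz nmteu knpfo qabiw gwf erkj iwrpa
Hunk 2: at line 4 remove [gwf] add [gtp,nact,lph] -> 9 lines: qrz nmteu knpfo qabiw gtp nact lph erkj iwrpa
Hunk 3: at line 2 remove [knpfo,qabiw,gtp] add [zoa] -> 7 lines: qrz nmteu zoa nact lph erkj iwrpa
Hunk 4: at line 4 remove [lph] add [qdwb,hakf] -> 8 lines: qrz nmteu zoa nact qdwb hakf erkj iwrpa
Hunk 5: at line 3 remove [qdwb,hakf] add [zln,deh] -> 8 lines: qrz nmteu zoa nact zln deh erkj iwrpa
Hunk 6: at line 5 remove [deh] add [sczel,qdhl] -> 9 lines: qrz nmteu zoa nact zln sczel qdhl erkj iwrpa
Final line 7: qdhl

Answer: qdhl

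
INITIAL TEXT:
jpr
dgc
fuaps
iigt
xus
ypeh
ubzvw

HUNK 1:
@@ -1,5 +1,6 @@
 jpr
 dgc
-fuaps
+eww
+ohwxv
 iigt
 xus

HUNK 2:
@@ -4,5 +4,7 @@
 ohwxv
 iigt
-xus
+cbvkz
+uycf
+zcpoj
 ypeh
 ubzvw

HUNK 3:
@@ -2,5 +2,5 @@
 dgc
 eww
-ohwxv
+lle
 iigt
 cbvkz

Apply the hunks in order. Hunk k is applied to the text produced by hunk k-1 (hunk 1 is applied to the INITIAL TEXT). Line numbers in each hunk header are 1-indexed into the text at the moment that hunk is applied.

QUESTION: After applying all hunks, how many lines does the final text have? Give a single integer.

Hunk 1: at line 1 remove [fuaps] add [eww,ohwxv] -> 8 lines: jpr dgc eww ohwxv iigt xus ypeh ubzvw
Hunk 2: at line 4 remove [xus] add [cbvkz,uycf,zcpoj] -> 10 lines: jpr dgc eww ohwxv iigt cbvkz uycf zcpoj ypeh ubzvw
Hunk 3: at line 2 remove [ohwxv] add [lle] -> 10 lines: jpr dgc eww lle iigt cbvkz uycf zcpoj ypeh ubzvw
Final line count: 10

Answer: 10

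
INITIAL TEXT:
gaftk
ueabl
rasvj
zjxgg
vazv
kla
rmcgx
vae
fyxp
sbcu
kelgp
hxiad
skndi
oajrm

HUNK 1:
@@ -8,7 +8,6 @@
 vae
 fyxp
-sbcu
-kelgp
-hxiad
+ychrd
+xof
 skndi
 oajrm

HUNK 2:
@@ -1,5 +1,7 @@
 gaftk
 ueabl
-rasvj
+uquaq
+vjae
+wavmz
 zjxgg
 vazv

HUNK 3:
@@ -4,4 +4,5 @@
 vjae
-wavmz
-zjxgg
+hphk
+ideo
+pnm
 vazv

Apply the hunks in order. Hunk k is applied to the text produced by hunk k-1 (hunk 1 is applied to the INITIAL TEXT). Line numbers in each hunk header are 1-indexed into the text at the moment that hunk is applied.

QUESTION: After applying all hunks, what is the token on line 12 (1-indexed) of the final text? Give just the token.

Answer: fyxp

Derivation:
Hunk 1: at line 8 remove [sbcu,kelgp,hxiad] add [ychrd,xof] -> 13 lines: gaftk ueabl rasvj zjxgg vazv kla rmcgx vae fyxp ychrd xof skndi oajrm
Hunk 2: at line 1 remove [rasvj] add [uquaq,vjae,wavmz] -> 15 lines: gaftk ueabl uquaq vjae wavmz zjxgg vazv kla rmcgx vae fyxp ychrd xof skndi oajrm
Hunk 3: at line 4 remove [wavmz,zjxgg] add [hphk,ideo,pnm] -> 16 lines: gaftk ueabl uquaq vjae hphk ideo pnm vazv kla rmcgx vae fyxp ychrd xof skndi oajrm
Final line 12: fyxp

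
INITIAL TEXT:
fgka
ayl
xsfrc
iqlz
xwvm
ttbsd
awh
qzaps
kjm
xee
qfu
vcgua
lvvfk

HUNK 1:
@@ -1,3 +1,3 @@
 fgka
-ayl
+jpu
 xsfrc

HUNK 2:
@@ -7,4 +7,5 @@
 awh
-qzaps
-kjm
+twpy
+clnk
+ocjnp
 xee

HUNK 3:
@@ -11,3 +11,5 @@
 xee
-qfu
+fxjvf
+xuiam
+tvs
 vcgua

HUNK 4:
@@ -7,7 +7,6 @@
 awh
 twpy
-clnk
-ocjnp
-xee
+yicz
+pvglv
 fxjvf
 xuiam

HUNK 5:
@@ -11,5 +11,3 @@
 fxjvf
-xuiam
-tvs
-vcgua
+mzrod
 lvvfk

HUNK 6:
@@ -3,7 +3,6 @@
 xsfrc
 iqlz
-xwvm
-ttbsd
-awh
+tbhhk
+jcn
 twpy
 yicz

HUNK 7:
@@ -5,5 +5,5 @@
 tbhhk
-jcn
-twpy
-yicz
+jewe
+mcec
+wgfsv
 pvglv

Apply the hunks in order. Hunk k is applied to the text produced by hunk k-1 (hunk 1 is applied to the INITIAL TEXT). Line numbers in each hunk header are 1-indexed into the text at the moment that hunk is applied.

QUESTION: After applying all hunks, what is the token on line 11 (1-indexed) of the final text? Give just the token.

Hunk 1: at line 1 remove [ayl] add [jpu] -> 13 lines: fgka jpu xsfrc iqlz xwvm ttbsd awh qzaps kjm xee qfu vcgua lvvfk
Hunk 2: at line 7 remove [qzaps,kjm] add [twpy,clnk,ocjnp] -> 14 lines: fgka jpu xsfrc iqlz xwvm ttbsd awh twpy clnk ocjnp xee qfu vcgua lvvfk
Hunk 3: at line 11 remove [qfu] add [fxjvf,xuiam,tvs] -> 16 lines: fgka jpu xsfrc iqlz xwvm ttbsd awh twpy clnk ocjnp xee fxjvf xuiam tvs vcgua lvvfk
Hunk 4: at line 7 remove [clnk,ocjnp,xee] add [yicz,pvglv] -> 15 lines: fgka jpu xsfrc iqlz xwvm ttbsd awh twpy yicz pvglv fxjvf xuiam tvs vcgua lvvfk
Hunk 5: at line 11 remove [xuiam,tvs,vcgua] add [mzrod] -> 13 lines: fgka jpu xsfrc iqlz xwvm ttbsd awh twpy yicz pvglv fxjvf mzrod lvvfk
Hunk 6: at line 3 remove [xwvm,ttbsd,awh] add [tbhhk,jcn] -> 12 lines: fgka jpu xsfrc iqlz tbhhk jcn twpy yicz pvglv fxjvf mzrod lvvfk
Hunk 7: at line 5 remove [jcn,twpy,yicz] add [jewe,mcec,wgfsv] -> 12 lines: fgka jpu xsfrc iqlz tbhhk jewe mcec wgfsv pvglv fxjvf mzrod lvvfk
Final line 11: mzrod

Answer: mzrod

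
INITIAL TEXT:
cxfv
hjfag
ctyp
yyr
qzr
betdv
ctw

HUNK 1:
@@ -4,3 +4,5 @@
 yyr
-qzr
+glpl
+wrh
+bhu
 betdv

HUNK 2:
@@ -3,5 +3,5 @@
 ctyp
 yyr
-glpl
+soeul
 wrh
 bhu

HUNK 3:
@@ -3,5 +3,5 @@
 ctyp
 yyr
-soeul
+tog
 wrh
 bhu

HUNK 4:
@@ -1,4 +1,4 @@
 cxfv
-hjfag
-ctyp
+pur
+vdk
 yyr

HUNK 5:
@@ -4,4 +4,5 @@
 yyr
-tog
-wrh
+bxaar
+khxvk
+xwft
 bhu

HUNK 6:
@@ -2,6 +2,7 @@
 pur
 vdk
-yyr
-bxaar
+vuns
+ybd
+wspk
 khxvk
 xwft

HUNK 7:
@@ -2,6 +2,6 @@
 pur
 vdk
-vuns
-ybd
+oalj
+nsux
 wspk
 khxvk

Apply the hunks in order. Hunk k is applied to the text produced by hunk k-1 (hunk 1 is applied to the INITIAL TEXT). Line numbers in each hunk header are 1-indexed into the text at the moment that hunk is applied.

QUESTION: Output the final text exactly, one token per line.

Hunk 1: at line 4 remove [qzr] add [glpl,wrh,bhu] -> 9 lines: cxfv hjfag ctyp yyr glpl wrh bhu betdv ctw
Hunk 2: at line 3 remove [glpl] add [soeul] -> 9 lines: cxfv hjfag ctyp yyr soeul wrh bhu betdv ctw
Hunk 3: at line 3 remove [soeul] add [tog] -> 9 lines: cxfv hjfag ctyp yyr tog wrh bhu betdv ctw
Hunk 4: at line 1 remove [hjfag,ctyp] add [pur,vdk] -> 9 lines: cxfv pur vdk yyr tog wrh bhu betdv ctw
Hunk 5: at line 4 remove [tog,wrh] add [bxaar,khxvk,xwft] -> 10 lines: cxfv pur vdk yyr bxaar khxvk xwft bhu betdv ctw
Hunk 6: at line 2 remove [yyr,bxaar] add [vuns,ybd,wspk] -> 11 lines: cxfv pur vdk vuns ybd wspk khxvk xwft bhu betdv ctw
Hunk 7: at line 2 remove [vuns,ybd] add [oalj,nsux] -> 11 lines: cxfv pur vdk oalj nsux wspk khxvk xwft bhu betdv ctw

Answer: cxfv
pur
vdk
oalj
nsux
wspk
khxvk
xwft
bhu
betdv
ctw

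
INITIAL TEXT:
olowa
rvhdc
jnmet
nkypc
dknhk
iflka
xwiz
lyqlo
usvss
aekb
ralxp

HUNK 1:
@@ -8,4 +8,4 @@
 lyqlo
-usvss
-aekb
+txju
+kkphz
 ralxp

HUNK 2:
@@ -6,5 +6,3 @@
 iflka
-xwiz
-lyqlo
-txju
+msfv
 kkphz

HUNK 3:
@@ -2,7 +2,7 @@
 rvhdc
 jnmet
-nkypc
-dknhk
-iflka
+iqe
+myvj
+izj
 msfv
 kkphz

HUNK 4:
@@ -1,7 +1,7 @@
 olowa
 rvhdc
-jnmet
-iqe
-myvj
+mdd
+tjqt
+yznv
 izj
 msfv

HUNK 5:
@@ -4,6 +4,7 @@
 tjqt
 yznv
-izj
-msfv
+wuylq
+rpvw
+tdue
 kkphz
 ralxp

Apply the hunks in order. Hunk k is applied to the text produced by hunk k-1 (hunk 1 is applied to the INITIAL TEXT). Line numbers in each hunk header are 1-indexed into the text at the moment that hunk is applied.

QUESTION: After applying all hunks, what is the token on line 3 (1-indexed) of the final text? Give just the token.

Answer: mdd

Derivation:
Hunk 1: at line 8 remove [usvss,aekb] add [txju,kkphz] -> 11 lines: olowa rvhdc jnmet nkypc dknhk iflka xwiz lyqlo txju kkphz ralxp
Hunk 2: at line 6 remove [xwiz,lyqlo,txju] add [msfv] -> 9 lines: olowa rvhdc jnmet nkypc dknhk iflka msfv kkphz ralxp
Hunk 3: at line 2 remove [nkypc,dknhk,iflka] add [iqe,myvj,izj] -> 9 lines: olowa rvhdc jnmet iqe myvj izj msfv kkphz ralxp
Hunk 4: at line 1 remove [jnmet,iqe,myvj] add [mdd,tjqt,yznv] -> 9 lines: olowa rvhdc mdd tjqt yznv izj msfv kkphz ralxp
Hunk 5: at line 4 remove [izj,msfv] add [wuylq,rpvw,tdue] -> 10 lines: olowa rvhdc mdd tjqt yznv wuylq rpvw tdue kkphz ralxp
Final line 3: mdd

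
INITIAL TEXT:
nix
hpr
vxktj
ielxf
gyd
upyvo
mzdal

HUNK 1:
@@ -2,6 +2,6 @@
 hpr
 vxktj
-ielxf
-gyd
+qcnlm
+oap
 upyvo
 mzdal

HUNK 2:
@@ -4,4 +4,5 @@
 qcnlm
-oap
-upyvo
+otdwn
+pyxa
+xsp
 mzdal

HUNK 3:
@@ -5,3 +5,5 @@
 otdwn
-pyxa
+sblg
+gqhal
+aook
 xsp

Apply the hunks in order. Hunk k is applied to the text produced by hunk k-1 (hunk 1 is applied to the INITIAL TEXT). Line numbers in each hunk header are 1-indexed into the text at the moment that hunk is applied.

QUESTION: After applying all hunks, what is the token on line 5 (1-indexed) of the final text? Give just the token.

Hunk 1: at line 2 remove [ielxf,gyd] add [qcnlm,oap] -> 7 lines: nix hpr vxktj qcnlm oap upyvo mzdal
Hunk 2: at line 4 remove [oap,upyvo] add [otdwn,pyxa,xsp] -> 8 lines: nix hpr vxktj qcnlm otdwn pyxa xsp mzdal
Hunk 3: at line 5 remove [pyxa] add [sblg,gqhal,aook] -> 10 lines: nix hpr vxktj qcnlm otdwn sblg gqhal aook xsp mzdal
Final line 5: otdwn

Answer: otdwn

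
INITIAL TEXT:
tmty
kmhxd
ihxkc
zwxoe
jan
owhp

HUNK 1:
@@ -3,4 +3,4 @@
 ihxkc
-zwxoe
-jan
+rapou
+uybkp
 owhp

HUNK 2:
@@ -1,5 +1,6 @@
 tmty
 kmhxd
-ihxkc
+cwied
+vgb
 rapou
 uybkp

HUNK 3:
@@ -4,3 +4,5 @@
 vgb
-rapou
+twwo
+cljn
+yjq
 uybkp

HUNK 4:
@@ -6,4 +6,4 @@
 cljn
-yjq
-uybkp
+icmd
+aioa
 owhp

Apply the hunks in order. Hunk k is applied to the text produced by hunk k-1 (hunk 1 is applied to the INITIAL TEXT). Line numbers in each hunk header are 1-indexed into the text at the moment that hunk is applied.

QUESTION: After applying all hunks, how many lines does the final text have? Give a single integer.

Hunk 1: at line 3 remove [zwxoe,jan] add [rapou,uybkp] -> 6 lines: tmty kmhxd ihxkc rapou uybkp owhp
Hunk 2: at line 1 remove [ihxkc] add [cwied,vgb] -> 7 lines: tmty kmhxd cwied vgb rapou uybkp owhp
Hunk 3: at line 4 remove [rapou] add [twwo,cljn,yjq] -> 9 lines: tmty kmhxd cwied vgb twwo cljn yjq uybkp owhp
Hunk 4: at line 6 remove [yjq,uybkp] add [icmd,aioa] -> 9 lines: tmty kmhxd cwied vgb twwo cljn icmd aioa owhp
Final line count: 9

Answer: 9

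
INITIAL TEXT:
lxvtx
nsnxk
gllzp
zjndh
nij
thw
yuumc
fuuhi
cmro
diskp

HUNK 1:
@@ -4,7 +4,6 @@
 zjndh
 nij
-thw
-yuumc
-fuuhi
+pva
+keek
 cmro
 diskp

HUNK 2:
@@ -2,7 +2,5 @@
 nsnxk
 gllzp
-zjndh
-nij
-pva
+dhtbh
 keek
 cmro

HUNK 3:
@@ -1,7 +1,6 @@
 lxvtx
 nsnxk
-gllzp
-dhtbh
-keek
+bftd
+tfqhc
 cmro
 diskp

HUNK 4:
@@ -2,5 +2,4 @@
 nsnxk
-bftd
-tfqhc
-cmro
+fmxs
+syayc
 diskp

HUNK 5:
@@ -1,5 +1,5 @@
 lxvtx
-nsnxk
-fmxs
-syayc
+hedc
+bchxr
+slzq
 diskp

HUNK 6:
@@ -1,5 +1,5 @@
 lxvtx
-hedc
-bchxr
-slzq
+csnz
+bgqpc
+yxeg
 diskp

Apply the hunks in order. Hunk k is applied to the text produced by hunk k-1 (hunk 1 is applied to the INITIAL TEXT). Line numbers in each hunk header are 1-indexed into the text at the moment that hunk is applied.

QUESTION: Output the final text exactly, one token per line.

Hunk 1: at line 4 remove [thw,yuumc,fuuhi] add [pva,keek] -> 9 lines: lxvtx nsnxk gllzp zjndh nij pva keek cmro diskp
Hunk 2: at line 2 remove [zjndh,nij,pva] add [dhtbh] -> 7 lines: lxvtx nsnxk gllzp dhtbh keek cmro diskp
Hunk 3: at line 1 remove [gllzp,dhtbh,keek] add [bftd,tfqhc] -> 6 lines: lxvtx nsnxk bftd tfqhc cmro diskp
Hunk 4: at line 2 remove [bftd,tfqhc,cmro] add [fmxs,syayc] -> 5 lines: lxvtx nsnxk fmxs syayc diskp
Hunk 5: at line 1 remove [nsnxk,fmxs,syayc] add [hedc,bchxr,slzq] -> 5 lines: lxvtx hedc bchxr slzq diskp
Hunk 6: at line 1 remove [hedc,bchxr,slzq] add [csnz,bgqpc,yxeg] -> 5 lines: lxvtx csnz bgqpc yxeg diskp

Answer: lxvtx
csnz
bgqpc
yxeg
diskp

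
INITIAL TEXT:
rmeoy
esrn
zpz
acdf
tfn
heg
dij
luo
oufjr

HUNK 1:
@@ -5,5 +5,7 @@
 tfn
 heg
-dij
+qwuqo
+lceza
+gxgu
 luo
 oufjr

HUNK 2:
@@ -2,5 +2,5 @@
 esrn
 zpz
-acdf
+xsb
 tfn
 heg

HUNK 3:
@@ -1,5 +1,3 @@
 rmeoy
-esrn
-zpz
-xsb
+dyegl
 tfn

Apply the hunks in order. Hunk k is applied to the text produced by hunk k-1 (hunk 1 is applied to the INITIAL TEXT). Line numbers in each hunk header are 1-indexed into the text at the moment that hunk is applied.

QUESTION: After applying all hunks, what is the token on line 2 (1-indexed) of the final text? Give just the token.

Hunk 1: at line 5 remove [dij] add [qwuqo,lceza,gxgu] -> 11 lines: rmeoy esrn zpz acdf tfn heg qwuqo lceza gxgu luo oufjr
Hunk 2: at line 2 remove [acdf] add [xsb] -> 11 lines: rmeoy esrn zpz xsb tfn heg qwuqo lceza gxgu luo oufjr
Hunk 3: at line 1 remove [esrn,zpz,xsb] add [dyegl] -> 9 lines: rmeoy dyegl tfn heg qwuqo lceza gxgu luo oufjr
Final line 2: dyegl

Answer: dyegl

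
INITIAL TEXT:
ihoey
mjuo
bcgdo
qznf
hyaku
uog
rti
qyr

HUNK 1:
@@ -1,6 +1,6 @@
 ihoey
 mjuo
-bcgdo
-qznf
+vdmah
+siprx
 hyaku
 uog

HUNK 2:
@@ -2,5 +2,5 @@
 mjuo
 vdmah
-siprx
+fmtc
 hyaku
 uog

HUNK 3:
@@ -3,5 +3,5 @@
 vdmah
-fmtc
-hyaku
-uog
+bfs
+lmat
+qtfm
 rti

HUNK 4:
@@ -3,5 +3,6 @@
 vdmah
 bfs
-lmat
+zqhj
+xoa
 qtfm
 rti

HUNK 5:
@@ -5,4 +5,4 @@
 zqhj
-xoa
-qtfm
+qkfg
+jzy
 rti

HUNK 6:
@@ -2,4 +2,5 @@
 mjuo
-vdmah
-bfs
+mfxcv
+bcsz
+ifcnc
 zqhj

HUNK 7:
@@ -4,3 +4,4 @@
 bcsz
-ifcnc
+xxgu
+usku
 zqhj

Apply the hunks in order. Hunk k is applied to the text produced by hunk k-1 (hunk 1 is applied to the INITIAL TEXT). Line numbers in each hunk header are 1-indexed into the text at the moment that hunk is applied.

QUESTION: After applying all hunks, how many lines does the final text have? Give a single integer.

Hunk 1: at line 1 remove [bcgdo,qznf] add [vdmah,siprx] -> 8 lines: ihoey mjuo vdmah siprx hyaku uog rti qyr
Hunk 2: at line 2 remove [siprx] add [fmtc] -> 8 lines: ihoey mjuo vdmah fmtc hyaku uog rti qyr
Hunk 3: at line 3 remove [fmtc,hyaku,uog] add [bfs,lmat,qtfm] -> 8 lines: ihoey mjuo vdmah bfs lmat qtfm rti qyr
Hunk 4: at line 3 remove [lmat] add [zqhj,xoa] -> 9 lines: ihoey mjuo vdmah bfs zqhj xoa qtfm rti qyr
Hunk 5: at line 5 remove [xoa,qtfm] add [qkfg,jzy] -> 9 lines: ihoey mjuo vdmah bfs zqhj qkfg jzy rti qyr
Hunk 6: at line 2 remove [vdmah,bfs] add [mfxcv,bcsz,ifcnc] -> 10 lines: ihoey mjuo mfxcv bcsz ifcnc zqhj qkfg jzy rti qyr
Hunk 7: at line 4 remove [ifcnc] add [xxgu,usku] -> 11 lines: ihoey mjuo mfxcv bcsz xxgu usku zqhj qkfg jzy rti qyr
Final line count: 11

Answer: 11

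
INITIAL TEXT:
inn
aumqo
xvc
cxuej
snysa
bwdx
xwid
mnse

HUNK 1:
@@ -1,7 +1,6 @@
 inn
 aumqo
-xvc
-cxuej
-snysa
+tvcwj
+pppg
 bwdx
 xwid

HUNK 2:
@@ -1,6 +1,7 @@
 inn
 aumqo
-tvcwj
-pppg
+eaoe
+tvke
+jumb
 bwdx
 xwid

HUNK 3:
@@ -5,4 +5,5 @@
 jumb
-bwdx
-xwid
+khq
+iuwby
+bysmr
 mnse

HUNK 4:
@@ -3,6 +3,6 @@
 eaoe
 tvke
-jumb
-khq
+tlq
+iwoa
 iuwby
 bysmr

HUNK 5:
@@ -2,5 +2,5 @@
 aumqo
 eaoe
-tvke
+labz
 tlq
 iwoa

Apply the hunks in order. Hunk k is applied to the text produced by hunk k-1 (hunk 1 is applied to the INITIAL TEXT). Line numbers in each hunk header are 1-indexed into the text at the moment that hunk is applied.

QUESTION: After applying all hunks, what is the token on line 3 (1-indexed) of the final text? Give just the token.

Answer: eaoe

Derivation:
Hunk 1: at line 1 remove [xvc,cxuej,snysa] add [tvcwj,pppg] -> 7 lines: inn aumqo tvcwj pppg bwdx xwid mnse
Hunk 2: at line 1 remove [tvcwj,pppg] add [eaoe,tvke,jumb] -> 8 lines: inn aumqo eaoe tvke jumb bwdx xwid mnse
Hunk 3: at line 5 remove [bwdx,xwid] add [khq,iuwby,bysmr] -> 9 lines: inn aumqo eaoe tvke jumb khq iuwby bysmr mnse
Hunk 4: at line 3 remove [jumb,khq] add [tlq,iwoa] -> 9 lines: inn aumqo eaoe tvke tlq iwoa iuwby bysmr mnse
Hunk 5: at line 2 remove [tvke] add [labz] -> 9 lines: inn aumqo eaoe labz tlq iwoa iuwby bysmr mnse
Final line 3: eaoe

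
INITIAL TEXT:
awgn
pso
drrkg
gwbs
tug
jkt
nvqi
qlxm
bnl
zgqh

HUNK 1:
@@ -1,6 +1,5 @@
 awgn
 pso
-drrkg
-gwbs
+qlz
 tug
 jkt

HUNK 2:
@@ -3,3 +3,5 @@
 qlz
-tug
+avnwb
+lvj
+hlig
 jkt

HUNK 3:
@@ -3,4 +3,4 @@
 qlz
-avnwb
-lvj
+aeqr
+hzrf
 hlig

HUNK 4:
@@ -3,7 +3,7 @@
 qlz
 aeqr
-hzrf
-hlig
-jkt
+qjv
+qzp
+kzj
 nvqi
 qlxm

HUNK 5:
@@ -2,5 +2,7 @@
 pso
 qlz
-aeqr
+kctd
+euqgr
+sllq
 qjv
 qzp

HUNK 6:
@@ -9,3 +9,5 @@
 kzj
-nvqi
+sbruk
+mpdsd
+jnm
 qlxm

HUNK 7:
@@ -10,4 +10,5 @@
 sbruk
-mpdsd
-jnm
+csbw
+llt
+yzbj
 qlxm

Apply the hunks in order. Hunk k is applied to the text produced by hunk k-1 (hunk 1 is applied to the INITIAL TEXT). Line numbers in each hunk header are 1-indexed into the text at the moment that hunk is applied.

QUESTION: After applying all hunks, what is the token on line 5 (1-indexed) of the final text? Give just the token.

Answer: euqgr

Derivation:
Hunk 1: at line 1 remove [drrkg,gwbs] add [qlz] -> 9 lines: awgn pso qlz tug jkt nvqi qlxm bnl zgqh
Hunk 2: at line 3 remove [tug] add [avnwb,lvj,hlig] -> 11 lines: awgn pso qlz avnwb lvj hlig jkt nvqi qlxm bnl zgqh
Hunk 3: at line 3 remove [avnwb,lvj] add [aeqr,hzrf] -> 11 lines: awgn pso qlz aeqr hzrf hlig jkt nvqi qlxm bnl zgqh
Hunk 4: at line 3 remove [hzrf,hlig,jkt] add [qjv,qzp,kzj] -> 11 lines: awgn pso qlz aeqr qjv qzp kzj nvqi qlxm bnl zgqh
Hunk 5: at line 2 remove [aeqr] add [kctd,euqgr,sllq] -> 13 lines: awgn pso qlz kctd euqgr sllq qjv qzp kzj nvqi qlxm bnl zgqh
Hunk 6: at line 9 remove [nvqi] add [sbruk,mpdsd,jnm] -> 15 lines: awgn pso qlz kctd euqgr sllq qjv qzp kzj sbruk mpdsd jnm qlxm bnl zgqh
Hunk 7: at line 10 remove [mpdsd,jnm] add [csbw,llt,yzbj] -> 16 lines: awgn pso qlz kctd euqgr sllq qjv qzp kzj sbruk csbw llt yzbj qlxm bnl zgqh
Final line 5: euqgr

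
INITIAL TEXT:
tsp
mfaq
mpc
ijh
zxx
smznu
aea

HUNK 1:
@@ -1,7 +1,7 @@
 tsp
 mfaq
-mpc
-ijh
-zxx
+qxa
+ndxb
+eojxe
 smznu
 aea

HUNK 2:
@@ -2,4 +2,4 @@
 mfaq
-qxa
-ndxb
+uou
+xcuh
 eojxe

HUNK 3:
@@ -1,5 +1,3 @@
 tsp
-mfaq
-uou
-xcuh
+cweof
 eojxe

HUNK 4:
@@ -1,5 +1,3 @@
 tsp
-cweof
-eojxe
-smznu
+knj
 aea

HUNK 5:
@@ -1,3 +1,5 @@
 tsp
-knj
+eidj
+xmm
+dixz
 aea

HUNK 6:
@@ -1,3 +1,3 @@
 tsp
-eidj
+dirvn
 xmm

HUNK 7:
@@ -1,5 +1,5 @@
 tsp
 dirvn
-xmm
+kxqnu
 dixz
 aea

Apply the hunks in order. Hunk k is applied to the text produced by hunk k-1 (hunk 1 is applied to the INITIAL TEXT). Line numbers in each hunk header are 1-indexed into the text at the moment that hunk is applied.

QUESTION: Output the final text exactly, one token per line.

Answer: tsp
dirvn
kxqnu
dixz
aea

Derivation:
Hunk 1: at line 1 remove [mpc,ijh,zxx] add [qxa,ndxb,eojxe] -> 7 lines: tsp mfaq qxa ndxb eojxe smznu aea
Hunk 2: at line 2 remove [qxa,ndxb] add [uou,xcuh] -> 7 lines: tsp mfaq uou xcuh eojxe smznu aea
Hunk 3: at line 1 remove [mfaq,uou,xcuh] add [cweof] -> 5 lines: tsp cweof eojxe smznu aea
Hunk 4: at line 1 remove [cweof,eojxe,smznu] add [knj] -> 3 lines: tsp knj aea
Hunk 5: at line 1 remove [knj] add [eidj,xmm,dixz] -> 5 lines: tsp eidj xmm dixz aea
Hunk 6: at line 1 remove [eidj] add [dirvn] -> 5 lines: tsp dirvn xmm dixz aea
Hunk 7: at line 1 remove [xmm] add [kxqnu] -> 5 lines: tsp dirvn kxqnu dixz aea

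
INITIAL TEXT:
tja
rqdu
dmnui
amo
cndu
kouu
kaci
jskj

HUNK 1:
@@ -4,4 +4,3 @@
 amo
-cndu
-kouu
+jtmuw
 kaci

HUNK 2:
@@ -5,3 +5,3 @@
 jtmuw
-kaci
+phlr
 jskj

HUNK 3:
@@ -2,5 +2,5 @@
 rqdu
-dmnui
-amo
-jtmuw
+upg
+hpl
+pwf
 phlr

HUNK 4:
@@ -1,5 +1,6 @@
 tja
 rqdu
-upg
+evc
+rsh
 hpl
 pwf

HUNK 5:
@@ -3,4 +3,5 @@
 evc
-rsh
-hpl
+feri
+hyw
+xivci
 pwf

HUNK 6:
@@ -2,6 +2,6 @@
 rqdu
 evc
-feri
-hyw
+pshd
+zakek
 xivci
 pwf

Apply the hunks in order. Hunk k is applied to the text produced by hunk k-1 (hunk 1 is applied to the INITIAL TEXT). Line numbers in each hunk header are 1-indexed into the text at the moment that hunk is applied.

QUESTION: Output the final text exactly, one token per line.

Hunk 1: at line 4 remove [cndu,kouu] add [jtmuw] -> 7 lines: tja rqdu dmnui amo jtmuw kaci jskj
Hunk 2: at line 5 remove [kaci] add [phlr] -> 7 lines: tja rqdu dmnui amo jtmuw phlr jskj
Hunk 3: at line 2 remove [dmnui,amo,jtmuw] add [upg,hpl,pwf] -> 7 lines: tja rqdu upg hpl pwf phlr jskj
Hunk 4: at line 1 remove [upg] add [evc,rsh] -> 8 lines: tja rqdu evc rsh hpl pwf phlr jskj
Hunk 5: at line 3 remove [rsh,hpl] add [feri,hyw,xivci] -> 9 lines: tja rqdu evc feri hyw xivci pwf phlr jskj
Hunk 6: at line 2 remove [feri,hyw] add [pshd,zakek] -> 9 lines: tja rqdu evc pshd zakek xivci pwf phlr jskj

Answer: tja
rqdu
evc
pshd
zakek
xivci
pwf
phlr
jskj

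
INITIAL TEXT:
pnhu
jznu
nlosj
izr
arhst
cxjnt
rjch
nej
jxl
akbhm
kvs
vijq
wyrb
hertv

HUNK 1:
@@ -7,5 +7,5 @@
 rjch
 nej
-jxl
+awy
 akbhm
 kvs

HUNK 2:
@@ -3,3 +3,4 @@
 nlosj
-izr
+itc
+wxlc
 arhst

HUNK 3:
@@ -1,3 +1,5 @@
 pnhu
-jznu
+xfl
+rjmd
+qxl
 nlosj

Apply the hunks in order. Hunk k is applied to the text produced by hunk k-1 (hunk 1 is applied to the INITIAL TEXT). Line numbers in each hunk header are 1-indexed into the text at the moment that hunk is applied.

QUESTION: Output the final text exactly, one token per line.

Answer: pnhu
xfl
rjmd
qxl
nlosj
itc
wxlc
arhst
cxjnt
rjch
nej
awy
akbhm
kvs
vijq
wyrb
hertv

Derivation:
Hunk 1: at line 7 remove [jxl] add [awy] -> 14 lines: pnhu jznu nlosj izr arhst cxjnt rjch nej awy akbhm kvs vijq wyrb hertv
Hunk 2: at line 3 remove [izr] add [itc,wxlc] -> 15 lines: pnhu jznu nlosj itc wxlc arhst cxjnt rjch nej awy akbhm kvs vijq wyrb hertv
Hunk 3: at line 1 remove [jznu] add [xfl,rjmd,qxl] -> 17 lines: pnhu xfl rjmd qxl nlosj itc wxlc arhst cxjnt rjch nej awy akbhm kvs vijq wyrb hertv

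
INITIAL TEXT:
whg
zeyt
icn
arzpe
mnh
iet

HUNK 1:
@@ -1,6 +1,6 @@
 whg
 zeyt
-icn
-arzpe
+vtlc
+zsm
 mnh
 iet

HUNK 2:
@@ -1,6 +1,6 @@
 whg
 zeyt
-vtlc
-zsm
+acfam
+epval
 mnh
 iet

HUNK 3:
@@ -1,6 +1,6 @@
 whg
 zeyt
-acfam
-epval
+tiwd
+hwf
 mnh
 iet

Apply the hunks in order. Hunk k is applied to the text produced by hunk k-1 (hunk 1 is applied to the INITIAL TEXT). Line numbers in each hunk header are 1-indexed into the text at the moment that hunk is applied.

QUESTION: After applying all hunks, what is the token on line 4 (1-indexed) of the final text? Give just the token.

Answer: hwf

Derivation:
Hunk 1: at line 1 remove [icn,arzpe] add [vtlc,zsm] -> 6 lines: whg zeyt vtlc zsm mnh iet
Hunk 2: at line 1 remove [vtlc,zsm] add [acfam,epval] -> 6 lines: whg zeyt acfam epval mnh iet
Hunk 3: at line 1 remove [acfam,epval] add [tiwd,hwf] -> 6 lines: whg zeyt tiwd hwf mnh iet
Final line 4: hwf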